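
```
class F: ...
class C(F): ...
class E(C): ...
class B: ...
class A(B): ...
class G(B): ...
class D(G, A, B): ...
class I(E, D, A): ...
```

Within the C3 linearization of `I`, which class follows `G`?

L[I] = I + merge(L[E], L[D], L[A], [E D A])
  take E:  [E C F object] + [D G A B object] + [A B object] + [E D A]
  take C:  [C F object] + [D G A B object] + [A B object] + [D A]
  take F:  [F object] + [D G A B object] + [A B object] + [D A]
  take D:  [object] + [D G A B object] + [A B object] + [D A]
  take G:  [object] + [G A B object] + [A B object] + [A]
  take A:  [object] + [A B object] + [A B object] + [A]
  take B:  [object] + [B object] + [B object]
  take object:  [object] + [object] + [object]
MRO: I E C F D G A B object
G is at position 5; next is A.

A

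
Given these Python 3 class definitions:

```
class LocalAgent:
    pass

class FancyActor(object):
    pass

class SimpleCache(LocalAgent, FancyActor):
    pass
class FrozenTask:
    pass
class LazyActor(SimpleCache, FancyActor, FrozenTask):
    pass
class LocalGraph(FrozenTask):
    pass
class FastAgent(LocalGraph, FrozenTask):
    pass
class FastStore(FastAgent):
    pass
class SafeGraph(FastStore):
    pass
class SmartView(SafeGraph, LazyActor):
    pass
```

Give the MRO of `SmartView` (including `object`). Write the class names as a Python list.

[SmartView, SafeGraph, FastStore, FastAgent, LocalGraph, LazyActor, SimpleCache, LocalAgent, FancyActor, FrozenTask, object]

L[SmartView] = SmartView + merge(L[SafeGraph], L[LazyActor], [SafeGraph LazyActor])
  take SafeGraph:  [SafeGraph FastStore FastAgent LocalGraph FrozenTask object] + [LazyActor SimpleCache LocalAgent FancyActor FrozenTask object] + [SafeGraph LazyActor]
  take FastStore:  [FastStore FastAgent LocalGraph FrozenTask object] + [LazyActor SimpleCache LocalAgent FancyActor FrozenTask object] + [LazyActor]
  take FastAgent:  [FastAgent LocalGraph FrozenTask object] + [LazyActor SimpleCache LocalAgent FancyActor FrozenTask object] + [LazyActor]
  take LocalGraph:  [LocalGraph FrozenTask object] + [LazyActor SimpleCache LocalAgent FancyActor FrozenTask object] + [LazyActor]
  take LazyActor:  [FrozenTask object] + [LazyActor SimpleCache LocalAgent FancyActor FrozenTask object] + [LazyActor]
  take SimpleCache:  [FrozenTask object] + [SimpleCache LocalAgent FancyActor FrozenTask object]
  take LocalAgent:  [FrozenTask object] + [LocalAgent FancyActor FrozenTask object]
  take FancyActor:  [FrozenTask object] + [FancyActor FrozenTask object]
  take FrozenTask:  [FrozenTask object] + [FrozenTask object]
  take object:  [object] + [object]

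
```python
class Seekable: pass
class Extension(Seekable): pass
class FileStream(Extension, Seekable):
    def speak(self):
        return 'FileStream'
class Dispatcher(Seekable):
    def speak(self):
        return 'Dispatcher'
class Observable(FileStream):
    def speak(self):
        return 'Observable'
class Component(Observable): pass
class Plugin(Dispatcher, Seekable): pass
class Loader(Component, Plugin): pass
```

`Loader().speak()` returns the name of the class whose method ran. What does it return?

L[Loader] = Loader + merge(L[Component], L[Plugin], [Component Plugin])
  take Component:  [Component Observable FileStream Extension Seekable object] + [Plugin Dispatcher Seekable object] + [Component Plugin]
  take Observable:  [Observable FileStream Extension Seekable object] + [Plugin Dispatcher Seekable object] + [Plugin]
  take FileStream:  [FileStream Extension Seekable object] + [Plugin Dispatcher Seekable object] + [Plugin]
  take Extension:  [Extension Seekable object] + [Plugin Dispatcher Seekable object] + [Plugin]
  take Plugin:  [Seekable object] + [Plugin Dispatcher Seekable object] + [Plugin]
  take Dispatcher:  [Seekable object] + [Dispatcher Seekable object]
  take Seekable:  [Seekable object] + [Seekable object]
  take object:  [object] + [object]
MRO: Loader Component Observable FileStream Extension Plugin Dispatcher Seekable object
speak is defined in: Dispatcher, FileStream, Observable. First along the MRO is Observable.

Observable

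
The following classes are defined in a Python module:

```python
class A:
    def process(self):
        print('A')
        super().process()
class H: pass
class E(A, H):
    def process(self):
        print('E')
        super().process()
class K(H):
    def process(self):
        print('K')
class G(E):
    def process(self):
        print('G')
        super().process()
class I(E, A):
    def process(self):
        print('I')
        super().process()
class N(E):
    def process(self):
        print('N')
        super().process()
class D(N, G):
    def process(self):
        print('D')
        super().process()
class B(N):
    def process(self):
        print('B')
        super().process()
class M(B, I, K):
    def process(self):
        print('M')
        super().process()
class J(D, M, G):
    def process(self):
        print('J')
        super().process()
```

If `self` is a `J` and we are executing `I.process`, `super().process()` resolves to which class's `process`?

L[J] = J + merge(L[D], L[M], L[G], [D M G])
  take D:  [D N G E A H object] + [M B N I E A K H object] + [G E A H object] + [D M G]
  take M:  [N G E A H object] + [M B N I E A K H object] + [G E A H object] + [M G]
  take B:  [N G E A H object] + [B N I E A K H object] + [G E A H object] + [G]
  take N:  [N G E A H object] + [N I E A K H object] + [G E A H object] + [G]
  take G:  [G E A H object] + [I E A K H object] + [G E A H object] + [G]
  take I:  [E A H object] + [I E A K H object] + [E A H object]
  take E:  [E A H object] + [E A K H object] + [E A H object]
  take A:  [A H object] + [A K H object] + [A H object]
  take K:  [H object] + [K H object] + [H object]
  take H:  [H object] + [H object] + [H object]
  take object:  [object] + [object] + [object]
MRO: J D M B N G I E A K H object
super() in I.process on a J instance goes to the class after I in J's MRO: E.

E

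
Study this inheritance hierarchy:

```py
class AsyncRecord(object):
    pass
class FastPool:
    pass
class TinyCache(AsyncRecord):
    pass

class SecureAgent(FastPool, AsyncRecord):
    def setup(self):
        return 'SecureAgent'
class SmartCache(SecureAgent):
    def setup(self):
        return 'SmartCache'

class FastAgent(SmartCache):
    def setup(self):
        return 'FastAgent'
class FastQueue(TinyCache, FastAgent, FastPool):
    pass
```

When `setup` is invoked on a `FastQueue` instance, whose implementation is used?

FastAgent

L[FastQueue] = FastQueue + merge(L[TinyCache], L[FastAgent], L[FastPool], [TinyCache FastAgent FastPool])
  take TinyCache:  [TinyCache AsyncRecord object] + [FastAgent SmartCache SecureAgent FastPool AsyncRecord object] + [FastPool object] + [TinyCache FastAgent FastPool]
  take FastAgent:  [AsyncRecord object] + [FastAgent SmartCache SecureAgent FastPool AsyncRecord object] + [FastPool object] + [FastAgent FastPool]
  take SmartCache:  [AsyncRecord object] + [SmartCache SecureAgent FastPool AsyncRecord object] + [FastPool object] + [FastPool]
  take SecureAgent:  [AsyncRecord object] + [SecureAgent FastPool AsyncRecord object] + [FastPool object] + [FastPool]
  take FastPool:  [AsyncRecord object] + [FastPool AsyncRecord object] + [FastPool object] + [FastPool]
  take AsyncRecord:  [AsyncRecord object] + [AsyncRecord object] + [object]
  take object:  [object] + [object] + [object]
MRO: FastQueue TinyCache FastAgent SmartCache SecureAgent FastPool AsyncRecord object
setup is defined in: FastAgent, SecureAgent, SmartCache. First along the MRO is FastAgent.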